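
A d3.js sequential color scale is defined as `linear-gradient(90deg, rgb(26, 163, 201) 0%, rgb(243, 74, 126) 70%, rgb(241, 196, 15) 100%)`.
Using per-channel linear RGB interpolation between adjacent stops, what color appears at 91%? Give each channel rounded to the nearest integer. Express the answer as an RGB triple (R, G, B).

91% lies between the 70% and 100% stops, so the local fraction is t = (91 − 70)/(100 − 70) = 21/30 ≈ 0.7.
R = 243 + 0.7 × (241 − 243) = 241.6 → 242
G = 74 + 0.7 × (196 − 74) = 159.4 → 159
B = 126 + 0.7 × (15 − 126) = 48.3 → 48

(242, 159, 48)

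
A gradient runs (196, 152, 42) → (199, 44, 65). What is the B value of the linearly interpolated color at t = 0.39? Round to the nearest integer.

B = 42 + 0.39 × (65 − 42) = 50.97 → 51

51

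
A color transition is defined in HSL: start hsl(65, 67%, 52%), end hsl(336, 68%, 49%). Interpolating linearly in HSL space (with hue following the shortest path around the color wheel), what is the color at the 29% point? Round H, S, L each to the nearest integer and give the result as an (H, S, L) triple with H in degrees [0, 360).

(39, 67, 51)

Hue: 336 − 65 = 271°, but |271| > 180 so the shorter arc goes the other way: Δh = 271 − 360 = -89°.
H = 65 + 0.29 × (-89) = 39.19 → 39°
S = 67 + 0.29 × (68 − 67) = 67.29 → 67%
L = 52 + 0.29 × (49 − 52) = 51.13 → 51%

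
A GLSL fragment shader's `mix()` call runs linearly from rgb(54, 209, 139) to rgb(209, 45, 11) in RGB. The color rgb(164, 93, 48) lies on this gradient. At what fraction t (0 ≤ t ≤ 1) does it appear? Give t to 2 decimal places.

Invert the lerp on the G channel (largest span, 164): t = (93 − 209) / (45 − 209) = -116/-164 = 0.70732.
Check on R: (164 − 54)/(209 − 54) = 0.7097 ✓

0.71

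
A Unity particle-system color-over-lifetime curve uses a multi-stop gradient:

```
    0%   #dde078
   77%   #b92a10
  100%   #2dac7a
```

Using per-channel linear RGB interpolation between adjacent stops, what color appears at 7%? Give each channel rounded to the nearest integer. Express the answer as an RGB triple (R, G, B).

7% lies between the 0% and 77% stops, so the local fraction is t = (7 − 0)/(77 − 0) = 7/77 ≈ 0.0909.
#dde078 → (221, 224, 120); #b92a10 → (185, 42, 16).
R = 221 + 0.0909 × (185 − 221) = 217.728 → 218
G = 224 + 0.0909 × (42 − 224) = 207.456 → 207
B = 120 + 0.0909 × (16 − 120) = 110.546 → 111

(218, 207, 111)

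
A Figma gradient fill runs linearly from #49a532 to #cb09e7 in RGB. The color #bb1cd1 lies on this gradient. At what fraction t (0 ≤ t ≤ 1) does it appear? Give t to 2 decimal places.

0.88

Invert the lerp on the B channel (largest span, 181): t = (209 − 50) / (231 − 50) = 159/181 = 0.87845.
Check on R: (187 − 73)/(203 − 73) = 0.8769 ✓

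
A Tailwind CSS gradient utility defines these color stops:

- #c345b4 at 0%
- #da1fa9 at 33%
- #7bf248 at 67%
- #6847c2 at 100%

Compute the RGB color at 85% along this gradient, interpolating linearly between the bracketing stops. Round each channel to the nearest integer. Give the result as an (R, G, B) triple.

(113, 149, 139)

85% lies between the 67% and 100% stops, so the local fraction is t = (85 − 67)/(100 − 67) = 18/33 ≈ 0.5455.
#7bf248 → (123, 242, 72); #6847c2 → (104, 71, 194).
R = 123 + 0.5455 × (104 − 123) = 112.636 → 113
G = 242 + 0.5455 × (71 − 242) = 148.719 → 149
B = 72 + 0.5455 × (194 − 72) = 138.551 → 139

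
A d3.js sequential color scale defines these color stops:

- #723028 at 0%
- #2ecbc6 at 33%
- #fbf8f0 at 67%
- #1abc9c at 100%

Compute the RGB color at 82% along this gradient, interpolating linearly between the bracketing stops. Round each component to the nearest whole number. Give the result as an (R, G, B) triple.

(149, 221, 202)

82% lies between the 67% and 100% stops, so the local fraction is t = (82 − 67)/(100 − 67) = 15/33 ≈ 0.4545.
#fbf8f0 → (251, 248, 240); #1abc9c → (26, 188, 156).
R = 251 + 0.4545 × (26 − 251) = 148.738 → 149
G = 248 + 0.4545 × (188 − 248) = 220.73 → 221
B = 240 + 0.4545 × (156 − 240) = 201.822 → 202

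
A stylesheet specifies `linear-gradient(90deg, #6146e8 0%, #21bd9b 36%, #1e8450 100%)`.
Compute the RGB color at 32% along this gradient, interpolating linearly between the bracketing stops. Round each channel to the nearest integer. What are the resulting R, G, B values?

32% lies between the 0% and 36% stops, so the local fraction is t = (32 − 0)/(36 − 0) = 32/36 ≈ 0.8889.
#6146e8 → (97, 70, 232); #21bd9b → (33, 189, 155).
R = 97 + 0.8889 × (33 − 97) = 40.11 → 40
G = 70 + 0.8889 × (189 − 70) = 175.779 → 176
B = 232 + 0.8889 × (155 − 232) = 163.555 → 164

(40, 176, 164)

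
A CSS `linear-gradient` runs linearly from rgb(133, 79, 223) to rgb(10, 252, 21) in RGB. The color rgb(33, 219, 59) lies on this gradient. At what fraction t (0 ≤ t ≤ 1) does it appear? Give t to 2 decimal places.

0.81

Invert the lerp on the B channel (largest span, 202): t = (59 − 223) / (21 − 223) = -164/-202 = 0.81188.
Check on R: (33 − 133)/(10 − 133) = 0.813 ✓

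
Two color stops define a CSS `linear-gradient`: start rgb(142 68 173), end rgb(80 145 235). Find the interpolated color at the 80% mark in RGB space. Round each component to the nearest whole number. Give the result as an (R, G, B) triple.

80% corresponds to t = 0.8.
R = 142 + 0.8 × (80 − 142) = 142 + 0.8 × -62 = 92.4 → 92
G = 68 + 0.8 × (145 − 68) = 68 + 0.8 × 77 = 129.6 → 130
B = 173 + 0.8 × (235 − 173) = 173 + 0.8 × 62 = 222.6 → 223

(92, 130, 223)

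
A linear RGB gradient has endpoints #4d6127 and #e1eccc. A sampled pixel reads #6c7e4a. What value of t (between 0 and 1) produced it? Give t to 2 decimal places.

0.21

Invert the lerp on the B channel (largest span, 165): t = (74 − 39) / (204 − 39) = 35/165 = 0.21212.
Check on R: (108 − 77)/(225 − 77) = 0.2095 ✓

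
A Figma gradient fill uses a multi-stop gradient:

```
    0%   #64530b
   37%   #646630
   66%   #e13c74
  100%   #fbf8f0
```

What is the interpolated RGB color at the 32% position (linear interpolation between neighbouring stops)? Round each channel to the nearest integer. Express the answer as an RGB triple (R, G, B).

32% lies between the 0% and 37% stops, so the local fraction is t = (32 − 0)/(37 − 0) = 32/37 ≈ 0.8649.
#64530b → (100, 83, 11); #646630 → (100, 102, 48).
R = 100 + 0.8649 × (100 − 100) = 100 → 100
G = 83 + 0.8649 × (102 − 83) = 99.433 → 99
B = 11 + 0.8649 × (48 − 11) = 43.001 → 43

(100, 99, 43)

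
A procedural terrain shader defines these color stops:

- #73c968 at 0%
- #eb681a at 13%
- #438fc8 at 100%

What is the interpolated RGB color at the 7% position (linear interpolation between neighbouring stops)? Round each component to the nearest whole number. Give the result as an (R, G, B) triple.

(180, 149, 62)

7% lies between the 0% and 13% stops, so the local fraction is t = (7 − 0)/(13 − 0) = 7/13 ≈ 0.5385.
#73c968 → (115, 201, 104); #eb681a → (235, 104, 26).
R = 115 + 0.5385 × (235 − 115) = 179.62 → 180
G = 201 + 0.5385 × (104 − 201) = 148.766 → 149
B = 104 + 0.5385 × (26 − 104) = 61.997 → 62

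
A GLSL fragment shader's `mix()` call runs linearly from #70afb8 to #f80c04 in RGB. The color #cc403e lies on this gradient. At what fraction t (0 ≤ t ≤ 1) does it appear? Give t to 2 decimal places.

Invert the lerp on the B channel (largest span, 180): t = (62 − 184) / (4 − 184) = -122/-180 = 0.67778.
Check on R: (204 − 112)/(248 − 112) = 0.6765 ✓

0.68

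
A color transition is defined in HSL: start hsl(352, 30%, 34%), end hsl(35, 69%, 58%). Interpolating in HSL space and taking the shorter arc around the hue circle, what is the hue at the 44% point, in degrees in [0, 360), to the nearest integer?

11

Hue: 35 − 352 = -317°, but |-317| > 180 so the shorter arc goes the other way: Δh = -317 + 360 = 43°.
H = 352 + 0.44 × (43) = 370.92 → 371 → 371 mod 360 = 11°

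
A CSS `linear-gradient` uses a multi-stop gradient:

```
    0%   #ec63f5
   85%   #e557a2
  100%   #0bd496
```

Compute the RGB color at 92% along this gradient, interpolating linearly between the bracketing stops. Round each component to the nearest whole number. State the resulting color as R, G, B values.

92% lies between the 85% and 100% stops, so the local fraction is t = (92 − 85)/(100 − 85) = 7/15 ≈ 0.4667.
#e557a2 → (229, 87, 162); #0bd496 → (11, 212, 150).
R = 229 + 0.4667 × (11 − 229) = 127.259 → 127
G = 87 + 0.4667 × (212 − 87) = 145.338 → 145
B = 162 + 0.4667 × (150 − 162) = 156.4 → 156

(127, 145, 156)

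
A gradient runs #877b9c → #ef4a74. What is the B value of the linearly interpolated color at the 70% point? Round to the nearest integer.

128

B₁ = 156 (from #877b9c), B₂ = 116 (from #ef4a74).
B = 156 + 0.7 × (116 − 156) = 128 → 128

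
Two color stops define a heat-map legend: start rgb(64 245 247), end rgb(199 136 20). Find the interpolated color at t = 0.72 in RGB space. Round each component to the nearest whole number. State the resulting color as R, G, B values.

(161, 167, 84)

R = 64 + 0.72 × (199 − 64) = 64 + 0.72 × 135 = 161.2 → 161
G = 245 + 0.72 × (136 − 245) = 245 + 0.72 × -109 = 166.52 → 167
B = 247 + 0.72 × (20 − 247) = 247 + 0.72 × -227 = 83.56 → 84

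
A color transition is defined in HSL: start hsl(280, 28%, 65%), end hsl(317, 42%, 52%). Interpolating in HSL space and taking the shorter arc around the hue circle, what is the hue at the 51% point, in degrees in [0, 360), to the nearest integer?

Hue arc: Δh = 317 − 280 = 37° (|Δh| ≤ 180, already the shorter path).
H = 280 + 0.51 × (37) = 298.87 → 299°

299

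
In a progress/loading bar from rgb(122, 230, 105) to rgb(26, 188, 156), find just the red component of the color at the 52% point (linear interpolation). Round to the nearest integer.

72

R = 122 + 0.52 × (26 − 122) = 72.08 → 72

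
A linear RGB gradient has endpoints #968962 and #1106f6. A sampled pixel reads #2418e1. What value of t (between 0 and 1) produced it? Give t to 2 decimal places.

Invert the lerp on the B channel (largest span, 148): t = (225 − 98) / (246 − 98) = 127/148 = 0.85811.
Check on R: (36 − 150)/(17 − 150) = 0.8571 ✓

0.86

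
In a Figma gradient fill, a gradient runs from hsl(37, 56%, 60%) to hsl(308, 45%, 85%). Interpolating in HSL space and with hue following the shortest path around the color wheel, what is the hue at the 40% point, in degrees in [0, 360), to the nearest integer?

1

Hue: 308 − 37 = 271°, but |271| > 180 so the shorter arc goes the other way: Δh = 271 − 360 = -89°.
H = 37 + 0.4 × (-89) = 1.4 → 1°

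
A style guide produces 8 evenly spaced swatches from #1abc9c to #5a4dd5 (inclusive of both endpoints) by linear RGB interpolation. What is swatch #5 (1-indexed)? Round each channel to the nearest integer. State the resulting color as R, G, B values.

(63, 125, 189)

With 8 swatches and endpoints inclusive, swatch 5 sits at t = (5 − 1)/(8 − 1) = 4/7 ≈ 0.5714.
#1abc9c → (26, 188, 156); #5a4dd5 → (90, 77, 213).
R = 26 + 0.5714 × (90 − 26) = 62.57 → 63
G = 188 + 0.5714 × (77 − 188) = 124.575 → 125
B = 156 + 0.5714 × (213 − 156) = 188.57 → 189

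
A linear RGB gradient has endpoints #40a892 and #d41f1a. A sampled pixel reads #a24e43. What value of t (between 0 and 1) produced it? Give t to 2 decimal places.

Invert the lerp on the R channel (largest span, 148): t = (162 − 64) / (212 − 64) = 98/148 = 0.66216.
Check on G: (78 − 168)/(31 − 168) = 0.6569 ✓

0.66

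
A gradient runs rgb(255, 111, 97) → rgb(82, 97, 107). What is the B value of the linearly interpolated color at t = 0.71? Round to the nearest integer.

104

B = 97 + 0.71 × (107 − 97) = 104.1 → 104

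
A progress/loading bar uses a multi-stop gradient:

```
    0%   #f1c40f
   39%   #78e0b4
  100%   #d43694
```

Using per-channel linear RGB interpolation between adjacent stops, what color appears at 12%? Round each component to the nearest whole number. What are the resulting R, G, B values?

12% lies between the 0% and 39% stops, so the local fraction is t = (12 − 0)/(39 − 0) = 12/39 ≈ 0.3077.
#f1c40f → (241, 196, 15); #78e0b4 → (120, 224, 180).
R = 241 + 0.3077 × (120 − 241) = 203.768 → 204
G = 196 + 0.3077 × (224 − 196) = 204.616 → 205
B = 15 + 0.3077 × (180 − 15) = 65.77 → 66

(204, 205, 66)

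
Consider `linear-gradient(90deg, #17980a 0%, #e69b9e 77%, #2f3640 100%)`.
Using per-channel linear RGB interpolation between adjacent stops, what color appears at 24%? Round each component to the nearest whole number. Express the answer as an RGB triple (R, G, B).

(88, 153, 56)

24% lies between the 0% and 77% stops, so the local fraction is t = (24 − 0)/(77 − 0) = 24/77 ≈ 0.3117.
#17980a → (23, 152, 10); #e69b9e → (230, 155, 158).
R = 23 + 0.3117 × (230 − 23) = 87.522 → 88
G = 152 + 0.3117 × (155 − 152) = 152.935 → 153
B = 10 + 0.3117 × (158 − 10) = 56.132 → 56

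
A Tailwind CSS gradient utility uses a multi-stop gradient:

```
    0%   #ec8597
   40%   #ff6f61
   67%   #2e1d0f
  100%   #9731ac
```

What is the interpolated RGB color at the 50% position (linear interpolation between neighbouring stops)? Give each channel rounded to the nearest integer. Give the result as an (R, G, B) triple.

(178, 81, 67)

50% lies between the 40% and 67% stops, so the local fraction is t = (50 − 40)/(67 − 40) = 10/27 ≈ 0.3704.
#ff6f61 → (255, 111, 97); #2e1d0f → (46, 29, 15).
R = 255 + 0.3704 × (46 − 255) = 177.586 → 178
G = 111 + 0.3704 × (29 − 111) = 80.627 → 81
B = 97 + 0.3704 × (15 − 97) = 66.627 → 67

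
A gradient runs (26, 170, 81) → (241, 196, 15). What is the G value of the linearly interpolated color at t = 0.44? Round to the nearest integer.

G = 170 + 0.44 × (196 − 170) = 181.44 → 181

181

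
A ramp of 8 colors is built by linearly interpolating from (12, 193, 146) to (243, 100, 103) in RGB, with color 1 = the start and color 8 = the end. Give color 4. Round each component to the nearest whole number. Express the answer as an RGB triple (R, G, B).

With 8 swatches and endpoints inclusive, swatch 4 sits at t = (4 − 1)/(8 − 1) = 3/7 ≈ 0.4286.
R = 12 + 0.4286 × (243 − 12) = 111.007 → 111
G = 193 + 0.4286 × (100 − 193) = 153.14 → 153
B = 146 + 0.4286 × (103 − 146) = 127.57 → 128

(111, 153, 128)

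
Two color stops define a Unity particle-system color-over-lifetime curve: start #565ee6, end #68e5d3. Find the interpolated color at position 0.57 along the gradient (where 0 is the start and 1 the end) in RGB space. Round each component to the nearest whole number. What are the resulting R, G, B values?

(96, 171, 219)

#565ee6 → (86, 94, 230); #68e5d3 → (104, 229, 211).
R = 86 + 0.57 × (104 − 86) = 86 + 0.57 × 18 = 96.26 → 96
G = 94 + 0.57 × (229 − 94) = 94 + 0.57 × 135 = 170.95 → 171
B = 230 + 0.57 × (211 − 230) = 230 + 0.57 × -19 = 219.17 → 219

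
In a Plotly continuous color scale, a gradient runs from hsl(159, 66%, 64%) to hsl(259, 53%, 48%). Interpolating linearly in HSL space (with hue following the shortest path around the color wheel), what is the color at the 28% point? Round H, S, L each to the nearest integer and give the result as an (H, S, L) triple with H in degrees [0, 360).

Hue arc: Δh = 259 − 159 = 100° (|Δh| ≤ 180, already the shorter path).
H = 159 + 0.28 × (100) = 187 → 187°
S = 66 + 0.28 × (53 − 66) = 62.36 → 62%
L = 64 + 0.28 × (48 − 64) = 59.52 → 60%

(187, 62, 60)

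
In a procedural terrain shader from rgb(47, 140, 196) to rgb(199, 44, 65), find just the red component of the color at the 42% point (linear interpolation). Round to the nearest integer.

111

R = 47 + 0.42 × (199 − 47) = 110.84 → 111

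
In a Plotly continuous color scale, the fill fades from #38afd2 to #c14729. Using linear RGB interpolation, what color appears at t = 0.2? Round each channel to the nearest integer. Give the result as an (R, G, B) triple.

(83, 154, 176)

#38afd2 → (56, 175, 210); #c14729 → (193, 71, 41).
R = 56 + 0.2 × (193 − 56) = 56 + 0.2 × 137 = 83.4 → 83
G = 175 + 0.2 × (71 − 175) = 175 + 0.2 × -104 = 154.2 → 154
B = 210 + 0.2 × (41 − 210) = 210 + 0.2 × -169 = 176.2 → 176
So the blended color is (83, 154, 176), about #539ab0.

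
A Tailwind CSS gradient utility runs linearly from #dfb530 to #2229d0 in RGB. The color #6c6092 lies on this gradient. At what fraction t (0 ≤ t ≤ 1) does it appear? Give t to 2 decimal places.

0.61

Invert the lerp on the R channel (largest span, 189): t = (108 − 223) / (34 − 223) = -115/-189 = 0.60847.
Check on G: (96 − 181)/(41 − 181) = 0.6071 ✓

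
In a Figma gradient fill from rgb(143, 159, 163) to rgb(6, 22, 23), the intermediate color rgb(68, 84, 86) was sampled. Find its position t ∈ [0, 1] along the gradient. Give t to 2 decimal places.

0.55

Invert the lerp on the B channel (largest span, 140): t = (86 − 163) / (23 − 163) = -77/-140 = 0.55.
Check on R: (68 − 143)/(6 − 143) = 0.5474 ✓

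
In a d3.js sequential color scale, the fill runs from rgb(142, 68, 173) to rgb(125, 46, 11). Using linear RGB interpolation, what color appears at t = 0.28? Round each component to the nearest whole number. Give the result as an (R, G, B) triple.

R = 142 + 0.28 × (125 − 142) = 142 + 0.28 × -17 = 137.24 → 137
G = 68 + 0.28 × (46 − 68) = 68 + 0.28 × -22 = 61.84 → 62
B = 173 + 0.28 × (11 − 173) = 173 + 0.28 × -162 = 127.64 → 128

(137, 62, 128)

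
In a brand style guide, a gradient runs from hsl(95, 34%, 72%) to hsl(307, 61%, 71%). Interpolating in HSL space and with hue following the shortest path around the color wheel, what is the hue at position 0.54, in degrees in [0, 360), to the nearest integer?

15

Hue: 307 − 95 = 212°, but |212| > 180 so the shorter arc goes the other way: Δh = 212 − 360 = -148°.
H = 95 + 0.54 × (-148) = 15.08 → 15°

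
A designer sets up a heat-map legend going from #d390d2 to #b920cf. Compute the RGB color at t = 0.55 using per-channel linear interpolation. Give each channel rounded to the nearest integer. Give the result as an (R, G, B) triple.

#d390d2 → (211, 144, 210); #b920cf → (185, 32, 207).
R = 211 + 0.55 × (185 − 211) = 211 + 0.55 × -26 = 196.7 → 197
G = 144 + 0.55 × (32 − 144) = 144 + 0.55 × -112 = 82.4 → 82
B = 210 + 0.55 × (207 − 210) = 210 + 0.55 × -3 = 208.35 → 208

(197, 82, 208)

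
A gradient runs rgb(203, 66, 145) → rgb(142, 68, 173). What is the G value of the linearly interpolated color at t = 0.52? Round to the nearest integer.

67

G = 66 + 0.52 × (68 − 66) = 67.04 → 67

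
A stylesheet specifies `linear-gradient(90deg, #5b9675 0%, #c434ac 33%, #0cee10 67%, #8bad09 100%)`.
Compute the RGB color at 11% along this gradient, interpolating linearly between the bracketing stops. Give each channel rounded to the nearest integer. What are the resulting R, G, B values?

(126, 117, 135)

11% lies between the 0% and 33% stops, so the local fraction is t = (11 − 0)/(33 − 0) = 11/33 ≈ 0.3333.
#5b9675 → (91, 150, 117); #c434ac → (196, 52, 172).
R = 91 + 0.3333 × (196 − 91) = 125.996 → 126
G = 150 + 0.3333 × (52 − 150) = 117.337 → 117
B = 117 + 0.3333 × (172 − 117) = 135.332 → 135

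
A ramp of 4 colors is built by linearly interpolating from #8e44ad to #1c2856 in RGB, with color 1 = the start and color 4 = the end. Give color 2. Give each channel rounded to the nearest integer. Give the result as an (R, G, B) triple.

With 4 swatches and endpoints inclusive, swatch 2 sits at t = (2 − 1)/(4 − 1) = 1/3 ≈ 0.3333.
#8e44ad → (142, 68, 173); #1c2856 → (28, 40, 86).
R = 142 + 0.3333 × (28 − 142) = 104.004 → 104
G = 68 + 0.3333 × (40 − 68) = 58.668 → 59
B = 173 + 0.3333 × (86 − 173) = 144.003 → 144

(104, 59, 144)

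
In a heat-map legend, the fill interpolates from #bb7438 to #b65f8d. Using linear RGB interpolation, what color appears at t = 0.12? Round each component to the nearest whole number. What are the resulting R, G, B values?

(186, 113, 66)

#bb7438 → (187, 116, 56); #b65f8d → (182, 95, 141).
R = 187 + 0.12 × (182 − 187) = 187 + 0.12 × -5 = 186.4 → 186
G = 116 + 0.12 × (95 − 116) = 116 + 0.12 × -21 = 113.48 → 113
B = 56 + 0.12 × (141 − 56) = 56 + 0.12 × 85 = 66.2 → 66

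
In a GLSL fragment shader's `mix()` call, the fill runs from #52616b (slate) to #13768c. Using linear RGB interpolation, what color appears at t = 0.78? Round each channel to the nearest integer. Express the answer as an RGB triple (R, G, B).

#52616b → (82, 97, 107); #13768c → (19, 118, 140).
R = 82 + 0.78 × (19 − 82) = 82 + 0.78 × -63 = 32.86 → 33
G = 97 + 0.78 × (118 − 97) = 97 + 0.78 × 21 = 113.38 → 113
B = 107 + 0.78 × (140 − 107) = 107 + 0.78 × 33 = 132.74 → 133

(33, 113, 133)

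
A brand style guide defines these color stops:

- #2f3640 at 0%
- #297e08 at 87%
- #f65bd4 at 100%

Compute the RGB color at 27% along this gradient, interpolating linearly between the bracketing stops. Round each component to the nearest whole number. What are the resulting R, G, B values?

(45, 76, 47)

27% lies between the 0% and 87% stops, so the local fraction is t = (27 − 0)/(87 − 0) = 27/87 ≈ 0.3103.
#2f3640 → (47, 54, 64); #297e08 → (41, 126, 8).
R = 47 + 0.3103 × (41 − 47) = 45.138 → 45
G = 54 + 0.3103 × (126 − 54) = 76.342 → 76
B = 64 + 0.3103 × (8 − 64) = 46.623 → 47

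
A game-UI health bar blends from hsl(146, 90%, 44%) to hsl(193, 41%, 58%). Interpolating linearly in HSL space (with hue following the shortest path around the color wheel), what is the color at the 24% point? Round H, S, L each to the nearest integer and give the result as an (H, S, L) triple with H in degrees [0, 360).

Hue arc: Δh = 193 − 146 = 47° (|Δh| ≤ 180, already the shorter path).
H = 146 + 0.24 × (47) = 157.28 → 157°
S = 90 + 0.24 × (41 − 90) = 78.24 → 78%
L = 44 + 0.24 × (58 − 44) = 47.36 → 47%

(157, 78, 47)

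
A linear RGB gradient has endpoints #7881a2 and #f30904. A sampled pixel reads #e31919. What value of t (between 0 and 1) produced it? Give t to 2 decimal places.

Invert the lerp on the B channel (largest span, 158): t = (25 − 162) / (4 − 162) = -137/-158 = 0.86709.
Check on R: (227 − 120)/(243 − 120) = 0.8699 ✓

0.87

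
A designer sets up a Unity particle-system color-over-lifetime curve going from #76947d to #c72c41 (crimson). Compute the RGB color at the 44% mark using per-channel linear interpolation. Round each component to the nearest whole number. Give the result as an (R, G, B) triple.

#76947d → (118, 148, 125); #c72c41 → (199, 44, 65).
44% corresponds to t = 0.44.
R = 118 + 0.44 × (199 − 118) = 118 + 0.44 × 81 = 153.64 → 154
G = 148 + 0.44 × (44 − 148) = 148 + 0.44 × -104 = 102.24 → 102
B = 125 + 0.44 × (65 − 125) = 125 + 0.44 × -60 = 98.6 → 99

(154, 102, 99)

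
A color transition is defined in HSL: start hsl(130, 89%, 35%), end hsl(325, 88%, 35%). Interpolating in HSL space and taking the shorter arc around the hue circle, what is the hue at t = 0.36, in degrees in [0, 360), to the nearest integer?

71

Hue: 325 − 130 = 195°, but |195| > 180 so the shorter arc goes the other way: Δh = 195 − 360 = -165°.
H = 130 + 0.36 × (-165) = 70.6 → 71°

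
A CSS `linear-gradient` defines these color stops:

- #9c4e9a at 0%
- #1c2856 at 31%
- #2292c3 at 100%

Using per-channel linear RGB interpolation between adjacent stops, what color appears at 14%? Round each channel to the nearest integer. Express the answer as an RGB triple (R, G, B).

(98, 61, 123)

14% lies between the 0% and 31% stops, so the local fraction is t = (14 − 0)/(31 − 0) = 14/31 ≈ 0.4516.
#9c4e9a → (156, 78, 154); #1c2856 → (28, 40, 86).
R = 156 + 0.4516 × (28 − 156) = 98.195 → 98
G = 78 + 0.4516 × (40 − 78) = 60.839 → 61
B = 154 + 0.4516 × (86 − 154) = 123.291 → 123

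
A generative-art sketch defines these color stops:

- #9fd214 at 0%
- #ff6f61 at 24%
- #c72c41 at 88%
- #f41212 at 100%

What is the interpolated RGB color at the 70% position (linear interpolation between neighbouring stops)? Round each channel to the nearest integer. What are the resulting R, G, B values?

(215, 63, 74)

70% lies between the 24% and 88% stops, so the local fraction is t = (70 − 24)/(88 − 24) = 46/64 ≈ 0.7188.
#ff6f61 → (255, 111, 97); #c72c41 → (199, 44, 65).
R = 255 + 0.7188 × (199 − 255) = 214.747 → 215
G = 111 + 0.7188 × (44 − 111) = 62.84 → 63
B = 97 + 0.7188 × (65 − 97) = 73.998 → 74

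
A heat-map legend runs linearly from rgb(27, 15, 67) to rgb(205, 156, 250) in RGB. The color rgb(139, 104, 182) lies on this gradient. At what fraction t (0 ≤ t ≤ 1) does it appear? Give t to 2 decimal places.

Invert the lerp on the B channel (largest span, 183): t = (182 − 67) / (250 − 67) = 115/183 = 0.62842.
Check on R: (139 − 27)/(205 − 27) = 0.6292 ✓

0.63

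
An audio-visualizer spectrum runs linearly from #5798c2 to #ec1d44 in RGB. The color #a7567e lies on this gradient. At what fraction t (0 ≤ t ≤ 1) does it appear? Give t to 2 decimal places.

Invert the lerp on the R channel (largest span, 149): t = (167 − 87) / (236 − 87) = 80/149 = 0.53691.
Check on G: (86 − 152)/(29 − 152) = 0.5366 ✓

0.54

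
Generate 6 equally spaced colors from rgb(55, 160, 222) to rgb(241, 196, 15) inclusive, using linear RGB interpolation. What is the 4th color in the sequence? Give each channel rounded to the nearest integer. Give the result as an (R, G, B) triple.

(167, 182, 98)

With 6 swatches and endpoints inclusive, swatch 4 sits at t = (4 − 1)/(6 − 1) = 3/5 ≈ 0.6.
R = 55 + 0.6 × (241 − 55) = 166.6 → 167
G = 160 + 0.6 × (196 − 160) = 181.6 → 182
B = 222 + 0.6 × (15 − 222) = 97.8 → 98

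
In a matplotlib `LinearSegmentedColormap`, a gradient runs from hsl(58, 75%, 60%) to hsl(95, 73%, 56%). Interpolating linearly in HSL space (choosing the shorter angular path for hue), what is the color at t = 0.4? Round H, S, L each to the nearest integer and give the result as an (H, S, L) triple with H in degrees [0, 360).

(73, 74, 58)

Hue arc: Δh = 95 − 58 = 37° (|Δh| ≤ 180, already the shorter path).
H = 58 + 0.4 × (37) = 72.8 → 73°
S = 75 + 0.4 × (73 − 75) = 74.2 → 74%
L = 60 + 0.4 × (56 − 60) = 58.4 → 58%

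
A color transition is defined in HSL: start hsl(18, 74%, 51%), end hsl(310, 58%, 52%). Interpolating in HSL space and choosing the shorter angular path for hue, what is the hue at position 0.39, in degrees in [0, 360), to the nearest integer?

Hue: 310 − 18 = 292°, but |292| > 180 so the shorter arc goes the other way: Δh = 292 − 360 = -68°.
H = 18 + 0.39 × (-68) = -8.52 → -9 → -9 mod 360 = 351°

351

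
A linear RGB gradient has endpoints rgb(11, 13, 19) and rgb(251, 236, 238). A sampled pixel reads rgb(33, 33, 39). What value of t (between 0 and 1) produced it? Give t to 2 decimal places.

Invert the lerp on the R channel (largest span, 240): t = (33 − 11) / (251 − 11) = 22/240 = 0.091667.
Check on G: (33 − 13)/(236 − 13) = 0.08969 ✓

0.09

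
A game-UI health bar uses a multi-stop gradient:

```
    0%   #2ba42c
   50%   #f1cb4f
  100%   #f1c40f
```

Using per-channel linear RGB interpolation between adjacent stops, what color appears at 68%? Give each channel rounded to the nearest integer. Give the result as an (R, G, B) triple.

68% lies between the 50% and 100% stops, so the local fraction is t = (68 − 50)/(100 − 50) = 18/50 ≈ 0.36.
#f1cb4f → (241, 203, 79); #f1c40f → (241, 196, 15).
R = 241 + 0.36 × (241 − 241) = 241 → 241
G = 203 + 0.36 × (196 − 203) = 200.48 → 200
B = 79 + 0.36 × (15 − 79) = 55.96 → 56

(241, 200, 56)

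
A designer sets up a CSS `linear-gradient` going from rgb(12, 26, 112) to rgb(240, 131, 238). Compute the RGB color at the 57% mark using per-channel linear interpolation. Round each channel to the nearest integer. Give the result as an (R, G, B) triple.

(142, 86, 184)

57% corresponds to t = 0.57.
R = 12 + 0.57 × (240 − 12) = 12 + 0.57 × 228 = 141.96 → 142
G = 26 + 0.57 × (131 − 26) = 26 + 0.57 × 105 = 85.85 → 86
B = 112 + 0.57 × (238 − 112) = 112 + 0.57 × 126 = 183.82 → 184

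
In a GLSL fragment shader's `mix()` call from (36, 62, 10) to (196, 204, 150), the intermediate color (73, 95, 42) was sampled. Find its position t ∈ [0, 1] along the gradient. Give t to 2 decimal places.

Invert the lerp on the R channel (largest span, 160): t = (73 − 36) / (196 − 36) = 37/160 = 0.23125.
Check on G: (95 − 62)/(204 − 62) = 0.2324 ✓

0.23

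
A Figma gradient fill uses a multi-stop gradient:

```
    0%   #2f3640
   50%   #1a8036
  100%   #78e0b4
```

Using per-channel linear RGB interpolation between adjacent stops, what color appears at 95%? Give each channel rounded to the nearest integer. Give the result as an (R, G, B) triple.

95% lies between the 50% and 100% stops, so the local fraction is t = (95 − 50)/(100 − 50) = 45/50 ≈ 0.9.
#1a8036 → (26, 128, 54); #78e0b4 → (120, 224, 180).
R = 26 + 0.9 × (120 − 26) = 110.6 → 111
G = 128 + 0.9 × (224 − 128) = 214.4 → 214
B = 54 + 0.9 × (180 − 54) = 167.4 → 167

(111, 214, 167)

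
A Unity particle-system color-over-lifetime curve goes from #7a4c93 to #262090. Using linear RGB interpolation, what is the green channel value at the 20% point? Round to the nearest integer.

67

G₁ = 76 (from #7a4c93), G₂ = 32 (from #262090).
G = 76 + 0.2 × (32 − 76) = 67.2 → 67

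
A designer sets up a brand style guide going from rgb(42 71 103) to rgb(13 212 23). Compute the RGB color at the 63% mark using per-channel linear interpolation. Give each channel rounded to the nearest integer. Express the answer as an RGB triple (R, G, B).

63% corresponds to t = 0.63.
R = 42 + 0.63 × (13 − 42) = 42 + 0.63 × -29 = 23.73 → 24
G = 71 + 0.63 × (212 − 71) = 71 + 0.63 × 141 = 159.83 → 160
B = 103 + 0.63 × (23 − 103) = 103 + 0.63 × -80 = 52.6 → 53
So the blended color is (24, 160, 53), about #18a035.

(24, 160, 53)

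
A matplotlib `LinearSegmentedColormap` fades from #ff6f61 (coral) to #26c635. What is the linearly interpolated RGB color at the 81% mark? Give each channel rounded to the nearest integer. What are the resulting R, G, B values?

(79, 181, 61)

#ff6f61 → (255, 111, 97); #26c635 → (38, 198, 53).
81% corresponds to t = 0.81.
R = 255 + 0.81 × (38 − 255) = 255 + 0.81 × -217 = 79.23 → 79
G = 111 + 0.81 × (198 − 111) = 111 + 0.81 × 87 = 181.47 → 181
B = 97 + 0.81 × (53 − 97) = 97 + 0.81 × -44 = 61.36 → 61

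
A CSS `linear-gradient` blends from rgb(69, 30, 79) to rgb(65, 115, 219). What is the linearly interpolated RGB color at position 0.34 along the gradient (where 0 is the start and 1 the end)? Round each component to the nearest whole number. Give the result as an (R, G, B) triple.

(68, 59, 127)

R = 69 + 0.34 × (65 − 69) = 69 + 0.34 × -4 = 67.64 → 68
G = 30 + 0.34 × (115 − 30) = 30 + 0.34 × 85 = 58.9 → 59
B = 79 + 0.34 × (219 − 79) = 79 + 0.34 × 140 = 126.6 → 127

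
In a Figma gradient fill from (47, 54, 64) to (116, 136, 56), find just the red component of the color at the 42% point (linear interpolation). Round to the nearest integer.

R = 47 + 0.42 × (116 − 47) = 75.98 → 76

76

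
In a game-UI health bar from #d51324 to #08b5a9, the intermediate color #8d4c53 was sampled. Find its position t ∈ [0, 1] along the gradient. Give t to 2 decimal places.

0.35

Invert the lerp on the R channel (largest span, 205): t = (141 − 213) / (8 − 213) = -72/-205 = 0.35122.
Check on G: (76 − 19)/(181 − 19) = 0.3519 ✓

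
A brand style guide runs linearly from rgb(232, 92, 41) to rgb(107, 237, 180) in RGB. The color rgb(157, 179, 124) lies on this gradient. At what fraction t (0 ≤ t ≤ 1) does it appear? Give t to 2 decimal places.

Invert the lerp on the G channel (largest span, 145): t = (179 − 92) / (237 − 92) = 87/145 = 0.6.
Check on R: (157 − 232)/(107 − 232) = 0.6 ✓

0.60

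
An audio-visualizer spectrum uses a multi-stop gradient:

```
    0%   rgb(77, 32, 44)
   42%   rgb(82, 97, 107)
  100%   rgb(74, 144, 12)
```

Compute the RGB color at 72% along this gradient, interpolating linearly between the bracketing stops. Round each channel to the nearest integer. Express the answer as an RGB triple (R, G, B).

(78, 121, 58)

72% lies between the 42% and 100% stops, so the local fraction is t = (72 − 42)/(100 − 42) = 30/58 ≈ 0.5172.
R = 82 + 0.5172 × (74 − 82) = 77.862 → 78
G = 97 + 0.5172 × (144 − 97) = 121.308 → 121
B = 107 + 0.5172 × (12 − 107) = 57.866 → 58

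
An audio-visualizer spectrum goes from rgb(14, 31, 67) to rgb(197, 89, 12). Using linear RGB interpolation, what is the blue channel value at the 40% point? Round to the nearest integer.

45

B = 67 + 0.4 × (12 − 67) = 45 → 45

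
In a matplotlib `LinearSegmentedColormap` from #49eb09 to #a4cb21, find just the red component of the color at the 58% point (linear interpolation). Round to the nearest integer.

126

R₁ = 73 (from #49eb09), R₂ = 164 (from #a4cb21).
R = 73 + 0.58 × (164 − 73) = 125.78 → 126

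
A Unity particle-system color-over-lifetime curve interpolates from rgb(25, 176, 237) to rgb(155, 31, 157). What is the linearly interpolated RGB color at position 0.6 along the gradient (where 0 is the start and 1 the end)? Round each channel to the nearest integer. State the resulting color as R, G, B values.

(103, 89, 189)

R = 25 + 0.6 × (155 − 25) = 25 + 0.6 × 130 = 103 → 103
G = 176 + 0.6 × (31 − 176) = 176 + 0.6 × -145 = 89 → 89
B = 237 + 0.6 × (157 − 237) = 237 + 0.6 × -80 = 189 → 189
So the blended color is (103, 89, 189), about #6759bd.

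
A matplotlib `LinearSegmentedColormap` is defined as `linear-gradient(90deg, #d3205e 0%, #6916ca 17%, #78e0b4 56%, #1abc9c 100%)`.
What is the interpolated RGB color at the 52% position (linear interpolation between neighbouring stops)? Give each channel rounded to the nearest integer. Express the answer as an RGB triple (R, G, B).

(118, 203, 182)

52% lies between the 17% and 56% stops, so the local fraction is t = (52 − 17)/(56 − 17) = 35/39 ≈ 0.8974.
#6916ca → (105, 22, 202); #78e0b4 → (120, 224, 180).
R = 105 + 0.8974 × (120 − 105) = 118.461 → 118
G = 22 + 0.8974 × (224 − 22) = 203.275 → 203
B = 202 + 0.8974 × (180 − 202) = 182.257 → 182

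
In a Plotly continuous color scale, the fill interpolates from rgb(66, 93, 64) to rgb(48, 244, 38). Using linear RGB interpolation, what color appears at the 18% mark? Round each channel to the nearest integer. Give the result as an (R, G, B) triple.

18% corresponds to t = 0.18.
R = 66 + 0.18 × (48 − 66) = 66 + 0.18 × -18 = 62.76 → 63
G = 93 + 0.18 × (244 − 93) = 93 + 0.18 × 151 = 120.18 → 120
B = 64 + 0.18 × (38 − 64) = 64 + 0.18 × -26 = 59.32 → 59
So the blended color is (63, 120, 59), about #3f783b.

(63, 120, 59)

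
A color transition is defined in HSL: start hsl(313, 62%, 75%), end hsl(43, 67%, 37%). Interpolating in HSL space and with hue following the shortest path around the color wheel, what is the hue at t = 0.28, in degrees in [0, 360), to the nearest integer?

338

Hue: 43 − 313 = -270°, but |-270| > 180 so the shorter arc goes the other way: Δh = -270 + 360 = 90°.
H = 313 + 0.28 × (90) = 338.2 → 338°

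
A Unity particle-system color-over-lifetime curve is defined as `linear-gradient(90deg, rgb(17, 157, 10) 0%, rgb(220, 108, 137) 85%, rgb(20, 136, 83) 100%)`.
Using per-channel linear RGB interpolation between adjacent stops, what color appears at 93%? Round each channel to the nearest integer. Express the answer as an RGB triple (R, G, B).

(113, 123, 108)

93% lies between the 85% and 100% stops, so the local fraction is t = (93 − 85)/(100 − 85) = 8/15 ≈ 0.5333.
R = 220 + 0.5333 × (20 − 220) = 113.34 → 113
G = 108 + 0.5333 × (136 − 108) = 122.932 → 123
B = 137 + 0.5333 × (83 − 137) = 108.202 → 108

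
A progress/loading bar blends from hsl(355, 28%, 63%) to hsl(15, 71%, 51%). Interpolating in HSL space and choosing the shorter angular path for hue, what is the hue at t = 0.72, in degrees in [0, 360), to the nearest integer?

Hue: 15 − 355 = -340°, but |-340| > 180 so the shorter arc goes the other way: Δh = -340 + 360 = 20°.
H = 355 + 0.72 × (20) = 369.4 → 369 → 369 mod 360 = 9°

9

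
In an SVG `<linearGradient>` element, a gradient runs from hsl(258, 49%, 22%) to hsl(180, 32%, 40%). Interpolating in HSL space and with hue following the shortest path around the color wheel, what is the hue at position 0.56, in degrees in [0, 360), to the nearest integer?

Hue arc: Δh = 180 − 258 = -78° (|Δh| ≤ 180, already the shorter path).
H = 258 + 0.56 × (-78) = 214.32 → 214°

214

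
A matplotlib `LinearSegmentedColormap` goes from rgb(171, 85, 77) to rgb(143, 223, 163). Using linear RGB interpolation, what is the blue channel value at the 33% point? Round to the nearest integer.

105

B = 77 + 0.33 × (163 − 77) = 105.38 → 105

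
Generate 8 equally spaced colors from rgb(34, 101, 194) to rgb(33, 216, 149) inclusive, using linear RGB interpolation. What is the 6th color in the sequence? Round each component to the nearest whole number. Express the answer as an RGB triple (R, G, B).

With 8 swatches and endpoints inclusive, swatch 6 sits at t = (6 − 1)/(8 − 1) = 5/7 ≈ 0.7143.
R = 34 + 0.7143 × (33 − 34) = 33.286 → 33
G = 101 + 0.7143 × (216 − 101) = 183.144 → 183
B = 194 + 0.7143 × (149 − 194) = 161.856 → 162

(33, 183, 162)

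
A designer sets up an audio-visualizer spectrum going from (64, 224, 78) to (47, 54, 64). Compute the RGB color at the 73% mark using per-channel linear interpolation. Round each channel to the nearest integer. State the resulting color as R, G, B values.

(52, 100, 68)

73% corresponds to t = 0.73.
R = 64 + 0.73 × (47 − 64) = 64 + 0.73 × -17 = 51.59 → 52
G = 224 + 0.73 × (54 − 224) = 224 + 0.73 × -170 = 99.9 → 100
B = 78 + 0.73 × (64 − 78) = 78 + 0.73 × -14 = 67.78 → 68
So the blended color is (52, 100, 68), about #346444.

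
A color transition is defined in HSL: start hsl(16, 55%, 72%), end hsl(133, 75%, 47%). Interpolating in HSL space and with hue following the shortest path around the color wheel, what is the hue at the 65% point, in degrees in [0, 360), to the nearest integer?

Hue arc: Δh = 133 − 16 = 117° (|Δh| ≤ 180, already the shorter path).
H = 16 + 0.65 × (117) = 92.05 → 92°

92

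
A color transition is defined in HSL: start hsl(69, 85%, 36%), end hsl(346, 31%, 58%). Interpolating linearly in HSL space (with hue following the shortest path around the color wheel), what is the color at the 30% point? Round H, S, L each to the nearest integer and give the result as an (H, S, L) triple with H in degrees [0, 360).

Hue: 346 − 69 = 277°, but |277| > 180 so the shorter arc goes the other way: Δh = 277 − 360 = -83°.
H = 69 + 0.3 × (-83) = 44.1 → 44°
S = 85 + 0.3 × (31 − 85) = 68.8 → 69%
L = 36 + 0.3 × (58 − 36) = 42.6 → 43%

(44, 69, 43)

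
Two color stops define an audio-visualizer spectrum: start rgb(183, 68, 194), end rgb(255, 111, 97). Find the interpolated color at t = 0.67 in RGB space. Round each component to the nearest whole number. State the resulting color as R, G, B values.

(231, 97, 129)

R = 183 + 0.67 × (255 − 183) = 183 + 0.67 × 72 = 231.24 → 231
G = 68 + 0.67 × (111 − 68) = 68 + 0.67 × 43 = 96.81 → 97
B = 194 + 0.67 × (97 − 194) = 194 + 0.67 × -97 = 129.01 → 129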